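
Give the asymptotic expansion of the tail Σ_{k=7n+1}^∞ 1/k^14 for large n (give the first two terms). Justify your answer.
Σ_{k>7n} 1/k^14 = 1/(13 · (7n)^13) − 1/(2 · (7n)^14) + O(1/(7n)^15)

Compare to the integral: ∫_{7n}^∞ x^(−14) dx = [−x^(−13)/13]_{7n}^∞ = 1/((14−1)·(7n)^13). The Euler-Maclaurin correction adds −f(7n)/2 = −1/(2·(7n)^14). Euler-Maclaurin then gives
  Σ_{k>7n} 1/k^14 = ∫_{7n}^∞ dx/x^14 − 1/(2·(7n)^14) + O(1/(7n)^15).
(Equivalently this is ζ(14) − Σ_{k≤7n} 1/k^14.)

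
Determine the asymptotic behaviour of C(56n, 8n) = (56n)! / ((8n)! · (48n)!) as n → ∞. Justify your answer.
C(56n, 8n) ~ (823543/46656)^(8n) · sqrt(7/(12π·8n))

Write N = 8n. Apply Stirling to each factorial:
  (7N)! ~ sqrt(2π·7N) · (7N/e)^(7N),
  N! ~ sqrt(2π N) · (N/e)^N,
  (6N)! ~ sqrt(2π·6N) · (6N/e)^(6N).
The exponential factors combine to (7N)^(7N) / (N^N · (6N)^(6N)) = 7^(7N)/6^(6N) = (7^7/6^6)^N = (823543/46656)^N.
The square-root prefactors combine to sqrt(2π·7N) / (sqrt(2π N)·sqrt(2π·6N)) = sqrt(7 / (2π·6·N)) = sqrt(7/(12π·8n)).
Substituting N = 8n: C(56n, 8n) ~ (823543/46656)^(8n) · sqrt(7/(12π·8n)).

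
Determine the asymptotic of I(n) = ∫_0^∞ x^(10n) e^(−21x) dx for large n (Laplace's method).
I(n) ~ (sqrt(2π·10n) / 21) · (10n/(21e))^(10n)

Write the integrand as exp(10n ln x − 21x) and set f(x) = 10n ln x − 21x. Then f'(x) = 10n/x − 21 = 0 at x* = 10n/21, and f''(x*) = −10n/x*^2 = −21^2/(10n). Laplace's method (interior maximum) gives
  I(n) ~ e^(f(x*)) · sqrt(2π / |f''(x*)|)
        = exp(10n ln(10n/21) − 10n) · sqrt(2π · 10n / 21^2)
        = (10n/21)^(10n) e^(−10n) · sqrt(2π·10n) / 21
        = (sqrt(2π·10n) / 21) · (10n/(21e))^(10n).
This matches Γ(10n+1)/21^(10n+1) with Stirling applied to Γ.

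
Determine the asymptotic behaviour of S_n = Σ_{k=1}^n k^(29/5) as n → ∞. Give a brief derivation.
S_n ~ (5/34) · n^(34/5)

Integral comparison: Σ_{k=1}^n k^(29/5) = ∫_0^n x^(29/5) dx + O(n^(29/5)). The integral is n^(1 + 29/5) / (1 + 29/5) = n^((29+5)/5) / ((29+5)/5) = (5/34) · n^(34/5).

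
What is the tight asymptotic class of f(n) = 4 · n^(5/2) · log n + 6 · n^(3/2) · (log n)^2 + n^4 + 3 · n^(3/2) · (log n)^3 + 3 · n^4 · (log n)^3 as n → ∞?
f(n) ∈ Θ(n^4 · (log n)^3)

Compare the terms by growth order. For large n, n^a · (log n)^b dominates n^a' · (log n)^b' iff a > a', or (a = a' and b > b'). Ranking the 5 terms shows the dominant one is 3 · n^4 · (log n)^3. Hence f(n) ∈ Θ(n^4 · (log n)^3).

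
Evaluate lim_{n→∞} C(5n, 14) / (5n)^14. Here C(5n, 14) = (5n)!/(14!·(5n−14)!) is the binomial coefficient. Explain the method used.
lim = 1/14! = 1/87178291200

With N = 5n → ∞: C(N, 14) / N^14 = [N(N−1)…(N−13)] / (14! · N^14) = (1/14!) · 1 · (1 − 1/(5n)) · … · (1 − 13/(5n)). Each factor → 1 as N → ∞, so the limit is 1/14! = 1/87178291200.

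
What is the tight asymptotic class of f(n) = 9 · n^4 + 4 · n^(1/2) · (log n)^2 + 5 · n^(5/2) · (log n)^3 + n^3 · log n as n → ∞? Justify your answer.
f(n) ∈ Θ(n^4)

Compare the terms by growth order. For large n, n^a · (log n)^b dominates n^a' · (log n)^b' iff a > a', or (a = a' and b > b'). Ranking the 4 terms shows the dominant one is 9 · n^4. Hence f(n) ∈ Θ(n^4).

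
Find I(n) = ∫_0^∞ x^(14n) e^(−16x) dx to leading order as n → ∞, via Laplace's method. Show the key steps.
I(n) ~ (sqrt(2π·14n) / 16) · (14n/(16e))^(14n)

Write the integrand as exp(14n ln x − 16x) and set f(x) = 14n ln x − 16x. Then f'(x) = 14n/x − 16 = 0 at x* = 14n/16, and f''(x*) = −14n/x*^2 = −16^2/(14n). Laplace's method (interior maximum) gives
  I(n) ~ e^(f(x*)) · sqrt(2π / |f''(x*)|)
        = exp(14n ln(14n/16) − 14n) · sqrt(2π · 14n / 16^2)
        = (14n/16)^(14n) e^(−14n) · sqrt(2π·14n) / 16
        = (sqrt(2π·14n) / 16) · (14n/(16e))^(14n).
This matches Γ(14n+1)/16^(14n+1) with Stirling applied to Γ.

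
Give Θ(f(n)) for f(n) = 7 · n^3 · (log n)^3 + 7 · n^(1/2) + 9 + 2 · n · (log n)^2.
f(n) ∈ Θ(n^3 · (log n)^3)

Compare the terms by growth order. For large n, n^a · (log n)^b dominates n^a' · (log n)^b' iff a > a', or (a = a' and b > b'). Ranking the 4 terms shows the dominant one is 7 · n^3 · (log n)^3. Hence f(n) ∈ Θ(n^3 · (log n)^3).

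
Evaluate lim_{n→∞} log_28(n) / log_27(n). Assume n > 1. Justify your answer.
lim = ln(27) / ln(28) = log_28(27)

Change of base: log_28(n) = ln n / ln 28 and log_27(n) = ln n / ln 27. The ratio is (ln n / ln 28) · (ln 27 / ln n) = ln 27 / ln 28, a constant independent of n. So the limit is ln 27 / ln 28 = log_28(27).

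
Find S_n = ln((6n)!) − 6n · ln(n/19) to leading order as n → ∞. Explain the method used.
S_n ~ 6n · (ln 114 − 1) + O(ln n)

Stirling: ln((6n)!) = 6n ln(6n) − 6n + O(ln n).
  S_n = 6n ln(6n) − 6n − 6n ln(n/19) + O(ln n)
      = 6n ln(6n) − 6n ln n + 6n ln 19 − 6n + O(ln n)
      = 6n ln 6 + 6n ln 19 − 6n + O(ln n)
      = 6n (ln 114 − 1) + O(ln n).
Numerically ln(114) − 1 ≈ 3.7362.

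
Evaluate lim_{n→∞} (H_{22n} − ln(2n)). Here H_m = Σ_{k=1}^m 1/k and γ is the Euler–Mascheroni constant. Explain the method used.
lim = ln 11 + γ

By Euler-Maclaurin, H_m = ln m + γ + O(1/m). So
  H_{22n} − ln(2n) = ln(22n) + γ − ln(2n) + O(1/n)
                       = ln(22/2) + γ + O(1/n).
Hence the limit is ln(22/2) + γ (= ln 11).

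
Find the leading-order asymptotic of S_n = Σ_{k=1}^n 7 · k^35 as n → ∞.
S_n ~ 7 · n^36 / 36

By integral comparison (Euler-Maclaurin), Σ_{k=1}^n 7 · k^35 = 7 · ∫_0^n x^35 dx + O(n^35) = 7 · n^36/36 + O(n^35). (Equivalently, Faulhaber's formula gives the same leading term.)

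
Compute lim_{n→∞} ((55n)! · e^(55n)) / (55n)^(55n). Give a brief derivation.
lim = ∞

Stirling: (55n)! ~ sqrt(2π·55n) · (55n/e)^(55n). Hence
  (55n)! · e^(55n) / (55n)^(55n) ~ sqrt(2π·55n) = sqrt(2π·55) · sqrt(n) → ∞.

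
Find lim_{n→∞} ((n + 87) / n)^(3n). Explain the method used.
lim = e^261

Rewrite as (1 + 87/n)^(3n). By the standard limit (1 + x/n)^n → e^x, we have (1 + 87/n)^n → e^87, and raising to the 3rd power gives e^261.
More precisely, ln[(1 + 87/n)^(3n)] = 3n · ln(1 + 87/n) = 3n · (87/n + O(1/n^2)) = 261 + O(1/n) → 261.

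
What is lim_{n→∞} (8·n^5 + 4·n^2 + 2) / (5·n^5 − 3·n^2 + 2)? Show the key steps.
lim = 8/5

For large n the leading n^5 terms dominate both numerator and denominator. Dividing top and bottom by n^5, every other term tends to 0, leaving 8/5.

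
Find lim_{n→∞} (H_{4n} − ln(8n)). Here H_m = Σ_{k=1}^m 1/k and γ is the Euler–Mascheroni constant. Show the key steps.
lim = −ln 2 + γ

By Euler-Maclaurin, H_m = ln m + γ + O(1/m). So
  H_{4n} − ln(8n) = ln(4n) + γ − ln(8n) + O(1/n)
                       = ln(4/8) + γ + O(1/n).
Hence the limit is ln(4/8) + γ (= −ln 2).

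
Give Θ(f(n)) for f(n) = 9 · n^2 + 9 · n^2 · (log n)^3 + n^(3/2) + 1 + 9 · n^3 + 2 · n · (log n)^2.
f(n) ∈ Θ(n^3)

Compare the terms by growth order. For large n, n^a · (log n)^b dominates n^a' · (log n)^b' iff a > a', or (a = a' and b > b'). Ranking the 6 terms shows the dominant one is 9 · n^3. Hence f(n) ∈ Θ(n^3).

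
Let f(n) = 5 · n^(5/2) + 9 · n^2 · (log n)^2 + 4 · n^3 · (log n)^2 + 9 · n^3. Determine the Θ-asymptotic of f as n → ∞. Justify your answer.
f(n) ∈ Θ(n^3 · (log n)^2)

Compare the terms by growth order. For large n, n^a · (log n)^b dominates n^a' · (log n)^b' iff a > a', or (a = a' and b > b'). Ranking the 4 terms shows the dominant one is 4 · n^3 · (log n)^2. Hence f(n) ∈ Θ(n^3 · (log n)^2).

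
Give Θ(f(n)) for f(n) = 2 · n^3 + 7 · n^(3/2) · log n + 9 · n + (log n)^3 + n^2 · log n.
f(n) ∈ Θ(n^3)

Compare the terms by growth order. For large n, n^a · (log n)^b dominates n^a' · (log n)^b' iff a > a', or (a = a' and b > b'). Ranking the 5 terms shows the dominant one is 2 · n^3. Hence f(n) ∈ Θ(n^3).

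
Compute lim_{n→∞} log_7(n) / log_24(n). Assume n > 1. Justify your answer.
lim = ln(24) / ln(7) = log_7(24)

Change of base: log_7(n) = ln n / ln 7 and log_24(n) = ln n / ln 24. The ratio is (ln n / ln 7) · (ln 24 / ln n) = ln 24 / ln 7, a constant independent of n. So the limit is ln 24 / ln 7 = log_7(24).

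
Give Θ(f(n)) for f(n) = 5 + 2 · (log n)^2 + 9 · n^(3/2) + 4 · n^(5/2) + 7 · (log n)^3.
f(n) ∈ Θ(n^(5/2))

Compare the terms by growth order. For large n, n^a · (log n)^b dominates n^a' · (log n)^b' iff a > a', or (a = a' and b > b'). Ranking the 5 terms shows the dominant one is 4 · n^(5/2). Hence f(n) ∈ Θ(n^(5/2)).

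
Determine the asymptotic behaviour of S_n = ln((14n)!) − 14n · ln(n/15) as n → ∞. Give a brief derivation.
S_n ~ 14n · (ln 210 − 1) + O(ln n)

Stirling: ln((14n)!) = 14n ln(14n) − 14n + O(ln n).
  S_n = 14n ln(14n) − 14n − 14n ln(n/15) + O(ln n)
      = 14n ln(14n) − 14n ln n + 14n ln 15 − 14n + O(ln n)
      = 14n ln 14 + 14n ln 15 − 14n + O(ln n)
      = 14n (ln 210 − 1) + O(ln n).
Numerically ln(210) − 1 ≈ 4.3471.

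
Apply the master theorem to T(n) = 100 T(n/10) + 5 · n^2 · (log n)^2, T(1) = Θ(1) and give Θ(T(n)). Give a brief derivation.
T(n) = Θ(n^2 · (log n)^3)

Here log_10 100 = 2 and f(n) = 5 · n^2 · (log n)^2 = Θ(n^(log_10 100) · (log n)^2). This is the extended Case 2 of the master theorem (f matches the critical exponent up to log factors), giving T(n) = Θ(n^(log_10 100) · (log n)^(2+1)) = Θ(n^2 · (log n)^3).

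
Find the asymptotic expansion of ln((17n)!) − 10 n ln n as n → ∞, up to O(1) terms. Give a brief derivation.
ln((17n)!) − 10 n ln n = 7 n ln n + 17(ln 17 − 1) n + (1/2) ln(2π·17n) + O(1/n)

Stirling: ln((17n)!) = 17n ln(17n) − 17n + (1/2) ln(2π·17n) + O(1/n).
Expand 17n ln(17n) = 17n (ln n + ln 17) = 17n ln n + 17n ln 17.
Subtract 10n ln n: leading term is (17 − 10) n ln n = 7 n ln n. The next term is 17n ln 17 − 17n = 17(ln 17 − 1) n. Then the (1/2) ln(2π·17n) correction.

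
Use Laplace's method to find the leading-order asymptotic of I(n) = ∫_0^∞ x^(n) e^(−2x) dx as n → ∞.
I(n) ~ (sqrt(2π·n) / 2) · (n/(2e))^(n)

Write the integrand as exp(n ln x − 2x) and set f(x) = n ln x − 2x. Then f'(x) = n/x − 2 = 0 at x* = n/2, and f''(x*) = −n/x*^2 = −2^2/(n). Laplace's method (interior maximum) gives
  I(n) ~ e^(f(x*)) · sqrt(2π / |f''(x*)|)
        = exp(n ln(n/2) − n) · sqrt(2π · n / 2^2)
        = (n/2)^(n) e^(−n) · sqrt(2π·n) / 2
        = (sqrt(2π·n) / 2) · (n/(2e))^(n).
This matches Γ(n+1)/2^(n+1) with Stirling applied to Γ.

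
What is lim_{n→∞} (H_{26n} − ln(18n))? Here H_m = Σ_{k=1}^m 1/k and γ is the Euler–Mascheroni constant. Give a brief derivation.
lim = ln(13/9) + γ

By Euler-Maclaurin, H_m = ln m + γ + O(1/m). So
  H_{26n} − ln(18n) = ln(26n) + γ − ln(18n) + O(1/n)
                       = ln(26/18) + γ + O(1/n).
Hence the limit is ln(26/18) + γ (= ln(13/9)).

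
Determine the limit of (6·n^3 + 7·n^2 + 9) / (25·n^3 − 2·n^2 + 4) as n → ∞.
lim = 6/25

For large n the leading n^3 terms dominate both numerator and denominator. Dividing top and bottom by n^3, every other term tends to 0, leaving 6/25.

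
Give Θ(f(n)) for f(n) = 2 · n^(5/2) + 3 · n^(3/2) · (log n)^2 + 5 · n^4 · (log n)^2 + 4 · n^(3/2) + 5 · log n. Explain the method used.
f(n) ∈ Θ(n^4 · (log n)^2)

Compare the terms by growth order. For large n, n^a · (log n)^b dominates n^a' · (log n)^b' iff a > a', or (a = a' and b > b'). Ranking the 5 terms shows the dominant one is 5 · n^4 · (log n)^2. Hence f(n) ∈ Θ(n^4 · (log n)^2).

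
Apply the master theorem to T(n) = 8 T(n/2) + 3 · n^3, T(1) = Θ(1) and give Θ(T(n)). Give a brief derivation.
T(n) = Θ(n^3 log n)

log_2 8 = 3, and f(n) = 3 · n^3 = Θ(n^(log_2 8)). This is Case 2 of the master theorem: T(n) = Θ(f(n) · log n) = Θ(n^3 log n).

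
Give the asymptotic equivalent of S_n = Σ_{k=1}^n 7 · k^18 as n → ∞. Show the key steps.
S_n ~ 7 · n^19 / 19

By integral comparison (Euler-Maclaurin), Σ_{k=1}^n 7 · k^18 = 7 · ∫_0^n x^18 dx + O(n^18) = 7 · n^19/19 + O(n^18). (Equivalently, Faulhaber's formula gives the same leading term.)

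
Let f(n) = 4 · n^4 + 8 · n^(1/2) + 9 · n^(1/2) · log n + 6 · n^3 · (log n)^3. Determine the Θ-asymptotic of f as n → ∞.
f(n) ∈ Θ(n^4)

Compare the terms by growth order. For large n, n^a · (log n)^b dominates n^a' · (log n)^b' iff a > a', or (a = a' and b > b'). Ranking the 4 terms shows the dominant one is 4 · n^4. Hence f(n) ∈ Θ(n^4).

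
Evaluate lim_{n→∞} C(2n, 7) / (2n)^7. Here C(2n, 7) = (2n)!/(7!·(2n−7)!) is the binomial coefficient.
lim = 1/7! = 1/5040

With N = 2n → ∞: C(N, 7) / N^7 = [N(N−1)…(N−6)] / (7! · N^7) = (1/7!) · 1 · (1 − 1/(2n)) · … · (1 − 6/(2n)). Each factor → 1 as N → ∞, so the limit is 1/7! = 1/5040.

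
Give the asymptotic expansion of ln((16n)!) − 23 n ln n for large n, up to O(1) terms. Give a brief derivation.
ln((16n)!) − 23 n ln n = −7 n ln n + 16(ln 16 − 1) n + (1/2) ln(2π·16n) + O(1/n)

Stirling: ln((16n)!) = 16n ln(16n) − 16n + (1/2) ln(2π·16n) + O(1/n).
Expand 16n ln(16n) = 16n (ln n + ln 16) = 16n ln n + 16n ln 16.
Subtract 23n ln n: leading term is (16 − 23) n ln n = −7 n ln n. The next term is 16n ln 16 − 16n = 16(ln 16 − 1) n. Then the (1/2) ln(2π·16n) correction.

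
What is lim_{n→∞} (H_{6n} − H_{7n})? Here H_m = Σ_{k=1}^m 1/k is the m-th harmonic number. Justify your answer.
lim = ln(6/7)

Euler-Maclaurin gives H_m = ln m + γ + 1/(2m) + O(1/m^2). The γ and O(1/m) terms cancel in the difference:
  H_{6n} − H_{7n} = ln(6n) − ln(7n) + O(1/n) = ln(6/7) + O(1/n).
Hence the limit is ln(6/7).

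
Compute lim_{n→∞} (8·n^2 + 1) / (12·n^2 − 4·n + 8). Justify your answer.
lim = 8/12 = 2/3

For large n the leading n^2 terms dominate both numerator and denominator. Dividing top and bottom by n^2, every other term tends to 0, leaving 8/12 = 2/3.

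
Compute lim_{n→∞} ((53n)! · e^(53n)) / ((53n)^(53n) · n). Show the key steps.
lim = 0

Stirling: (53n)! ~ sqrt(2π·53n) · (53n/e)^(53n). Hence
  (53n)! · e^(53n) / (53n)^(53n) ~ sqrt(2π·53n).
Dividing by n: sqrt(2π·53n) / n = sqrt(2π·53) · n^((1−2)/2), so the expression behaves like sqrt(2π·53) · n^((1−2)/2) → 0.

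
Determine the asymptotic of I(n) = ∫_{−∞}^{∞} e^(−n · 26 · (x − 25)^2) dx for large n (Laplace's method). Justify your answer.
I(n) = sqrt(π/(26n))

Here φ(x) = 26 · (x − 25)^2 has its unique minimum at x* = 25 with φ(x*) = 0 and φ''(x*) = 52. Laplace's method gives
  I(n) ~ e^(−n φ(x*)) · sqrt(2π / (n · φ''(x*))) = sqrt(2π / (52n)) = sqrt(π/(26n)).
This is exact: substituting u = (x − 25)·sqrt(26n) gives I(n) = (1/sqrt(26n)) ∫_{−∞}^{∞} e^(−u^2) du = sqrt(π/(26n)).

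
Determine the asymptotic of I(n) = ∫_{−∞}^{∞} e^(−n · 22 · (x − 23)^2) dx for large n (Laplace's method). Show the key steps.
I(n) = sqrt(π/(22n))

Here φ(x) = 22 · (x − 23)^2 has its unique minimum at x* = 23 with φ(x*) = 0 and φ''(x*) = 44. Laplace's method gives
  I(n) ~ e^(−n φ(x*)) · sqrt(2π / (n · φ''(x*))) = sqrt(2π / (44n)) = sqrt(π/(22n)).
This is exact: substituting u = (x − 23)·sqrt(22n) gives I(n) = (1/sqrt(22n)) ∫_{−∞}^{∞} e^(−u^2) du = sqrt(π/(22n)).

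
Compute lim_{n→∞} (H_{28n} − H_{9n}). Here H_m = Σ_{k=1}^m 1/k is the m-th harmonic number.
lim = ln(28/9)

Euler-Maclaurin gives H_m = ln m + γ + 1/(2m) + O(1/m^2). The γ and O(1/m) terms cancel in the difference:
  H_{28n} − H_{9n} = ln(28n) − ln(9n) + O(1/n) = ln(28/9) + O(1/n).
Hence the limit is ln(28/9).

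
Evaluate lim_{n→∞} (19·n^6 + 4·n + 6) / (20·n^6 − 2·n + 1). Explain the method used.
lim = 19/20

For large n the leading n^6 terms dominate both numerator and denominator. Dividing top and bottom by n^6, every other term tends to 0, leaving 19/20.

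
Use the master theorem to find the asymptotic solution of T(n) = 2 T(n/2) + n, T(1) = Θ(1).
T(n) = Θ(n log n)

log_2 2 = 1, and f(n) = n = Θ(n^(log_2 2)). This is Case 2 of the master theorem: T(n) = Θ(f(n) · log n) = Θ(n log n).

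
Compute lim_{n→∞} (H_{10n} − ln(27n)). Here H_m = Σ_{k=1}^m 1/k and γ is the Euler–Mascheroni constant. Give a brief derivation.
lim = ln(10/27) + γ

By Euler-Maclaurin, H_m = ln m + γ + O(1/m). So
  H_{10n} − ln(27n) = ln(10n) + γ − ln(27n) + O(1/n)
                       = ln(10/27) + γ + O(1/n).
Hence the limit is ln(10/27) + γ.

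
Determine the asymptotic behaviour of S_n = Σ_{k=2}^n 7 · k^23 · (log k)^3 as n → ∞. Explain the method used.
S_n ~ 7 · n^24 · (log n)^3 / 24

By integral comparison, S_n = ∫_1^n 7 · x^23 · (log x)^3 dx + O(n^23 · (log n)^3). For the integral, the leading term of ∫_1^n x^23 (log x)^3 dx is n^24/24 · (log n)^3 (by repeated integration by parts; each step lowers the log-exponent and produces a relatively O(1/log n) correction). Hence S_n ~ 7 · n^24 · (log n)^3 / 24.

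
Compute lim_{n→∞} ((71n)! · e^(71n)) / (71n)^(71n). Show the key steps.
lim = ∞

Stirling: (71n)! ~ sqrt(2π·71n) · (71n/e)^(71n). Hence
  (71n)! · e^(71n) / (71n)^(71n) ~ sqrt(2π·71n) = sqrt(2π·71) · sqrt(n) → ∞.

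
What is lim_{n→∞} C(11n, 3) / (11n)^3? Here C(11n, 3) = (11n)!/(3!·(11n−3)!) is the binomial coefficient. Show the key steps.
lim = 1/3! = 1/6

With N = 11n → ∞: C(N, 3) / N^3 = [N(N−1)…(N−2)] / (3! · N^3) = (1/3!) · 1 · (1 − 1/(11n)) · (1 − 2/(11n)). Each factor → 1 as N → ∞, so the limit is 1/3! = 1/6.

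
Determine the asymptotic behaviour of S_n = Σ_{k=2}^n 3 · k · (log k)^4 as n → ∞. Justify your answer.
S_n ~ 3 · n^2 · (log n)^4 / 2

By integral comparison, S_n = ∫_1^n 3 · x · (log x)^4 dx + O(n · (log n)^4). For the integral, the leading term of ∫_1^n x^1 (log x)^4 dx is n^2/2 · (log n)^4 (by repeated integration by parts; each step lowers the log-exponent and produces a relatively O(1/log n) correction). Hence S_n ~ 3 · n^2 · (log n)^4 / 2.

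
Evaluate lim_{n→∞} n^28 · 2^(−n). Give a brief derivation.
lim = 0

Exponentials with base > 1 dominate every fixed polynomial: for any fixed c, n^c / 2^n → 0 as n → ∞ (e.g. by the ratio test, or by writing 2^n = e^(n ln 2) and noting e^(n ln 2) / n^c → ∞). Hence n^28 · 2^(−n) = n^28 / 2^n → 0.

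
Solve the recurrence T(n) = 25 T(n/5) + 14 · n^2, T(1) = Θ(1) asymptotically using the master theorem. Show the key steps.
T(n) = Θ(n^2 log n)

log_5 25 = 2, and f(n) = 14 · n^2 = Θ(n^(log_5 25)). This is Case 2 of the master theorem: T(n) = Θ(f(n) · log n) = Θ(n^2 log n).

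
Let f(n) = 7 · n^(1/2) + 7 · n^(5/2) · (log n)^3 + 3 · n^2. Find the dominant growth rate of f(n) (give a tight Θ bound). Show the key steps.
f(n) ∈ Θ(n^(5/2) · (log n)^3)

Compare the terms by growth order. For large n, n^a · (log n)^b dominates n^a' · (log n)^b' iff a > a', or (a = a' and b > b'). Ranking the 3 terms shows the dominant one is 7 · n^(5/2) · (log n)^3. Hence f(n) ∈ Θ(n^(5/2) · (log n)^3).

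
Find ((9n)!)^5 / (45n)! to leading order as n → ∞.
((9n)!)^5/(45n)! ~ ((2π·9n)^(4/2) / sqrt(5)) · 5^(−5·9n)  →  0

Write N = 9n. Stirling: N! ~ sqrt(2π N)(N/e)^N and (5N)! ~ sqrt(2π·5N)·(5N/e)^(5N).
  (N!)^5/(5N)! ~ (2π N)^(5/2) (N/e)^(5N) / [sqrt(2π·5N) (5N/e)^(5N)]
     = (2π N)^(5/2) / sqrt(2π·5N) · (N/(5N))^(5N)
     = (2π N)^((5−1)/2) / sqrt(5) · 5^(−5N).
Since 5^5 > 1, the factor 5^(−5N) decays exponentially, so the ratio → 0. Substituting N = 9n gives the stated form.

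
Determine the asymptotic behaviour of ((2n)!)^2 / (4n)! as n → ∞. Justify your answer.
((2n)!)^2/(4n)! ~ ((2π·2n)^(1/2) / sqrt(2)) · 2^(−2·2n)  →  0

Write N = 2n. Stirling: N! ~ sqrt(2π N)(N/e)^N and (2N)! ~ sqrt(2π·2N)·(2N/e)^(2N).
  (N!)^2/(2N)! ~ (2π N)^(2/2) (N/e)^(2N) / [sqrt(2π·2N) (2N/e)^(2N)]
     = (2π N)^(2/2) / sqrt(2π·2N) · (N/(2N))^(2N)
     = (2π N)^((2−1)/2) / sqrt(2) · 2^(−2N).
Since 2^2 > 1, the factor 2^(−2N) decays exponentially, so the ratio → 0. Substituting N = 2n gives the stated form.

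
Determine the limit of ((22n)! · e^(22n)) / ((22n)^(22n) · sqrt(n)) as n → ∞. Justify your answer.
lim = sqrt(2π·22)

Stirling: (22n)! ~ sqrt(2π·22n) · (22n/e)^(22n). Hence
  (22n)! · e^(22n) / (22n)^(22n) ~ sqrt(2π·22n).
Dividing by sqrt(n): sqrt(2π·22n) / sqrt(n) = sqrt(2π·22) · n^((1−1)/2), so the limit is sqrt(2π·22).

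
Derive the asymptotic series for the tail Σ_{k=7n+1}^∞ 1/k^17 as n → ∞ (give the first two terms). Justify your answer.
Σ_{k>7n} 1/k^17 = 1/(16 · (7n)^16) − 1/(2 · (7n)^17) + O(1/(7n)^18)

Compare to the integral: ∫_{7n}^∞ x^(−17) dx = [−x^(−16)/16]_{7n}^∞ = 1/((17−1)·(7n)^16). The Euler-Maclaurin correction adds −f(7n)/2 = −1/(2·(7n)^17). Euler-Maclaurin then gives
  Σ_{k>7n} 1/k^17 = ∫_{7n}^∞ dx/x^17 − 1/(2·(7n)^17) + O(1/(7n)^18).
(Equivalently this is ζ(17) − Σ_{k≤7n} 1/k^17.)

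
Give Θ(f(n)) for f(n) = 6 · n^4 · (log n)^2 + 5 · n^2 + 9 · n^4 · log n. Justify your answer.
f(n) ∈ Θ(n^4 · (log n)^2)

Compare the terms by growth order. For large n, n^a · (log n)^b dominates n^a' · (log n)^b' iff a > a', or (a = a' and b > b'). Ranking the 3 terms shows the dominant one is 6 · n^4 · (log n)^2. Hence f(n) ∈ Θ(n^4 · (log n)^2).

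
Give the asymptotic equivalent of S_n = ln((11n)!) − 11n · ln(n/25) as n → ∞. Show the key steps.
S_n ~ 11n · (ln 275 − 1) + O(ln n)

Stirling: ln((11n)!) = 11n ln(11n) − 11n + O(ln n).
  S_n = 11n ln(11n) − 11n − 11n ln(n/25) + O(ln n)
      = 11n ln(11n) − 11n ln n + 11n ln 25 − 11n + O(ln n)
      = 11n ln 11 + 11n ln 25 − 11n + O(ln n)
      = 11n (ln 275 − 1) + O(ln n).
Numerically ln(275) − 1 ≈ 4.6168.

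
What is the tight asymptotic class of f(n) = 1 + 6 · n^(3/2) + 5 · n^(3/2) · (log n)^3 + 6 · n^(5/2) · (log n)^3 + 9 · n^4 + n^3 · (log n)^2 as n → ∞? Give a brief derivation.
f(n) ∈ Θ(n^4)

Compare the terms by growth order. For large n, n^a · (log n)^b dominates n^a' · (log n)^b' iff a > a', or (a = a' and b > b'). Ranking the 6 terms shows the dominant one is 9 · n^4. Hence f(n) ∈ Θ(n^4).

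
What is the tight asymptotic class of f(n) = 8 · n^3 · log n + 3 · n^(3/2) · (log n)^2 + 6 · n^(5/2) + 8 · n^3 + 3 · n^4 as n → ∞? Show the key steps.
f(n) ∈ Θ(n^4)

Compare the terms by growth order. For large n, n^a · (log n)^b dominates n^a' · (log n)^b' iff a > a', or (a = a' and b > b'). Ranking the 5 terms shows the dominant one is 3 · n^4. Hence f(n) ∈ Θ(n^4).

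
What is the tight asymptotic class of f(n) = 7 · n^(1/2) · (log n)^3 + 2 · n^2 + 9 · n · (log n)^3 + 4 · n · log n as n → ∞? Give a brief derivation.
f(n) ∈ Θ(n^2)

Compare the terms by growth order. For large n, n^a · (log n)^b dominates n^a' · (log n)^b' iff a > a', or (a = a' and b > b'). Ranking the 4 terms shows the dominant one is 2 · n^2. Hence f(n) ∈ Θ(n^2).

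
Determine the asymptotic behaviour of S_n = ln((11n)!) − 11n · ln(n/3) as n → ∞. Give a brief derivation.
S_n ~ 11n · (ln 33 − 1) + O(ln n)

Stirling: ln((11n)!) = 11n ln(11n) − 11n + O(ln n).
  S_n = 11n ln(11n) − 11n − 11n ln(n/3) + O(ln n)
      = 11n ln(11n) − 11n ln n + 11n ln 3 − 11n + O(ln n)
      = 11n ln 11 + 11n ln 3 − 11n + O(ln n)
      = 11n (ln 33 − 1) + O(ln n).
Numerically ln(33) − 1 ≈ 2.4965.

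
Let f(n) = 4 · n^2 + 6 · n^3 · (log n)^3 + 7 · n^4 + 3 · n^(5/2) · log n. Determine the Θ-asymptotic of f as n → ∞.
f(n) ∈ Θ(n^4)

Compare the terms by growth order. For large n, n^a · (log n)^b dominates n^a' · (log n)^b' iff a > a', or (a = a' and b > b'). Ranking the 4 terms shows the dominant one is 7 · n^4. Hence f(n) ∈ Θ(n^4).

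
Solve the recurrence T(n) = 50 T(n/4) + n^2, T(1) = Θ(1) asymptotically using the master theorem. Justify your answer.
T(n) = Θ(n^(log_4 50))

Master theorem: compare f(n) = n^2 to n^(log_4 50) where log_4 50 ≈ 2.822. Since 2 < log_4 50, we have f(n) = O(n^(log_4 50 − ε)) for some ε > 0 — Case 1. Hence T(n) = Θ(n^(log_4 50)).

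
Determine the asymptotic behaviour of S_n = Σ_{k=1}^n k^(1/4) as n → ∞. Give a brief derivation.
S_n ~ (4/5) · n^(5/4)

Integral comparison: Σ_{k=1}^n k^(1/4) = ∫_0^n x^(1/4) dx + O(n^(1/4)). The integral is n^(1 + 1/4) / (1 + 1/4) = n^((1+4)/4) / ((1+4)/4) = (4/5) · n^(5/4).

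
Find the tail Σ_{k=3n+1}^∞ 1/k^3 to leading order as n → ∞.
Σ_{k>3n} 1/k^3 ~ 1/(2 · (3n)^2)

Compare to the integral: ∫_{3n}^∞ x^(−3) dx = [−x^(−2)/2]_{3n}^∞ = 1/((3−1)·(3n)^2). Euler-Maclaurin then gives
  Σ_{k>3n} 1/k^3 = ∫_{3n}^∞ dx/x^3 − 1/(2·(3n)^3) + O(1/(3n)^4).
(Equivalently this is ζ(3) − Σ_{k≤3n} 1/k^3.)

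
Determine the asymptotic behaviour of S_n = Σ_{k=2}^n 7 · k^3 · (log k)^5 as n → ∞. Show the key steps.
S_n ~ 7 · n^4 · (log n)^5 / 4

By integral comparison, S_n = ∫_1^n 7 · x^3 · (log x)^5 dx + O(n^3 · (log n)^5). For the integral, the leading term of ∫_1^n x^3 (log x)^5 dx is n^4/4 · (log n)^5 (by repeated integration by parts; each step lowers the log-exponent and produces a relatively O(1/log n) correction). Hence S_n ~ 7 · n^4 · (log n)^5 / 4.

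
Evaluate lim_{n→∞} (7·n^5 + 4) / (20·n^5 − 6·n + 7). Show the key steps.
lim = 7/20

For large n the leading n^5 terms dominate both numerator and denominator. Dividing top and bottom by n^5, every other term tends to 0, leaving 7/20.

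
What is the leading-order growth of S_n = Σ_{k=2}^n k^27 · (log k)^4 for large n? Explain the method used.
S_n ~ n^28 · (log n)^4 / 28

By integral comparison, S_n = ∫_1^n x^27 · (log x)^4 dx + O(n^27 · (log n)^4). For the integral, the leading term of ∫_1^n x^27 (log x)^4 dx is n^28/28 · (log n)^4 (by repeated integration by parts; each step lowers the log-exponent and produces a relatively O(1/log n) correction). Hence S_n ~ n^28 · (log n)^4 / 28.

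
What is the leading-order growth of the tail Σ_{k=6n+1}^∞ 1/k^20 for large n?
Σ_{k>6n} 1/k^20 ~ 1/(19 · (6n)^19)

Compare to the integral: ∫_{6n}^∞ x^(−20) dx = [−x^(−19)/19]_{6n}^∞ = 1/((20−1)·(6n)^19). Euler-Maclaurin then gives
  Σ_{k>6n} 1/k^20 = ∫_{6n}^∞ dx/x^20 − 1/(2·(6n)^20) + O(1/(6n)^21).
(Equivalently this is ζ(20) − Σ_{k≤6n} 1/k^20.)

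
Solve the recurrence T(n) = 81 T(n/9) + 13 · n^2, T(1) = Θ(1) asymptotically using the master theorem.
T(n) = Θ(n^2 log n)

log_9 81 = 2, and f(n) = 13 · n^2 = Θ(n^(log_9 81)). This is Case 2 of the master theorem: T(n) = Θ(f(n) · log n) = Θ(n^2 log n).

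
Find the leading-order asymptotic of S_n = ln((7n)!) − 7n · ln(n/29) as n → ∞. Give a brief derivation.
S_n ~ 7n · (ln 203 − 1) + O(ln n)

Stirling: ln((7n)!) = 7n ln(7n) − 7n + O(ln n).
  S_n = 7n ln(7n) − 7n − 7n ln(n/29) + O(ln n)
      = 7n ln(7n) − 7n ln n + 7n ln 29 − 7n + O(ln n)
      = 7n ln 7 + 7n ln 29 − 7n + O(ln n)
      = 7n (ln 203 − 1) + O(ln n).
Numerically ln(203) − 1 ≈ 4.3132.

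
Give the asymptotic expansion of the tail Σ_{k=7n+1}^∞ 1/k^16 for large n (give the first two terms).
Σ_{k>7n} 1/k^16 = 1/(15 · (7n)^15) − 1/(2 · (7n)^16) + O(1/(7n)^17)

Compare to the integral: ∫_{7n}^∞ x^(−16) dx = [−x^(−15)/15]_{7n}^∞ = 1/((16−1)·(7n)^15). The Euler-Maclaurin correction adds −f(7n)/2 = −1/(2·(7n)^16). Euler-Maclaurin then gives
  Σ_{k>7n} 1/k^16 = ∫_{7n}^∞ dx/x^16 − 1/(2·(7n)^16) + O(1/(7n)^17).
(Equivalently this is ζ(16) − Σ_{k≤7n} 1/k^16.)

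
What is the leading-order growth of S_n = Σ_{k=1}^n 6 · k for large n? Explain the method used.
S_n ~ 3 · n^2

By integral comparison (Euler-Maclaurin), Σ_{k=1}^n 6 · k = 6 · ∫_0^n x^1 dx + O(n) = 6 · n^2/2 = 3 · n^2 + O(n). (Equivalently, Faulhaber's formula gives the same leading term.)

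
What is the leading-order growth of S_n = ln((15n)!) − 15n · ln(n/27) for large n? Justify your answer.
S_n ~ 15n · (ln 405 − 1) + O(ln n)

Stirling: ln((15n)!) = 15n ln(15n) − 15n + O(ln n).
  S_n = 15n ln(15n) − 15n − 15n ln(n/27) + O(ln n)
      = 15n ln(15n) − 15n ln n + 15n ln 27 − 15n + O(ln n)
      = 15n ln 15 + 15n ln 27 − 15n + O(ln n)
      = 15n (ln 405 − 1) + O(ln n).
Numerically ln(405) − 1 ≈ 5.0039.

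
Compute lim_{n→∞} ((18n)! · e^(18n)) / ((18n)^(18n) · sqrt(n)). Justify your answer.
lim = sqrt(2π·18)

Stirling: (18n)! ~ sqrt(2π·18n) · (18n/e)^(18n). Hence
  (18n)! · e^(18n) / (18n)^(18n) ~ sqrt(2π·18n).
Dividing by sqrt(n): sqrt(2π·18n) / sqrt(n) = sqrt(2π·18) · n^((1−1)/2), so the limit is sqrt(2π·18).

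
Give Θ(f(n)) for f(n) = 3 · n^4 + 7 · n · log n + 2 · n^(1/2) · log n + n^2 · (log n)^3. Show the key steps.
f(n) ∈ Θ(n^4)

Compare the terms by growth order. For large n, n^a · (log n)^b dominates n^a' · (log n)^b' iff a > a', or (a = a' and b > b'). Ranking the 4 terms shows the dominant one is 3 · n^4. Hence f(n) ∈ Θ(n^4).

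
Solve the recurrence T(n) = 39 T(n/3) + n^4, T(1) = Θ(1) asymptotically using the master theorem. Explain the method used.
T(n) = Θ(n^4)

log_3 39 ≈ 3.335. f(n) = n^4 dominates n^(log_3 39) since 4 > 3.335, and the regularity condition a·f(n/b) = 39·(n/3)^4 = (39/81)·n^4 ≤ c·f(n) holds with c = 39/81 ≈ 0.481 < 1. So this is Case 3: T(n) = Θ(f(n)) = Θ(n^4).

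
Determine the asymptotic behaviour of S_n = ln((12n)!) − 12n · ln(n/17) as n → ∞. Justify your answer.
S_n ~ 12n · (ln 204 − 1) + O(ln n)

Stirling: ln((12n)!) = 12n ln(12n) − 12n + O(ln n).
  S_n = 12n ln(12n) − 12n − 12n ln(n/17) + O(ln n)
      = 12n ln(12n) − 12n ln n + 12n ln 17 − 12n + O(ln n)
      = 12n ln 12 + 12n ln 17 − 12n + O(ln n)
      = 12n (ln 204 − 1) + O(ln n).
Numerically ln(204) − 1 ≈ 4.3181.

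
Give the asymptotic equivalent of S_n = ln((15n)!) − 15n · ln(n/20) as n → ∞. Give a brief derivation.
S_n ~ 15n · (ln 300 − 1) + O(ln n)

Stirling: ln((15n)!) = 15n ln(15n) − 15n + O(ln n).
  S_n = 15n ln(15n) − 15n − 15n ln(n/20) + O(ln n)
      = 15n ln(15n) − 15n ln n + 15n ln 20 − 15n + O(ln n)
      = 15n ln 15 + 15n ln 20 − 15n + O(ln n)
      = 15n (ln 300 − 1) + O(ln n).
Numerically ln(300) − 1 ≈ 4.7038.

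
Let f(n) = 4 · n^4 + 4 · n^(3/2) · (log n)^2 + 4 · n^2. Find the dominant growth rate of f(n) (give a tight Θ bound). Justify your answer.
f(n) ∈ Θ(n^4)

Compare the terms by growth order. For large n, n^a · (log n)^b dominates n^a' · (log n)^b' iff a > a', or (a = a' and b > b'). Ranking the 3 terms shows the dominant one is 4 · n^4. Hence f(n) ∈ Θ(n^4).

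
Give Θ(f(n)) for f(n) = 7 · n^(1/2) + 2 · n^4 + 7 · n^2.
f(n) ∈ Θ(n^4)

Compare the terms by growth order. For large n, n^a · (log n)^b dominates n^a' · (log n)^b' iff a > a', or (a = a' and b > b'). Ranking the 3 terms shows the dominant one is 2 · n^4. Hence f(n) ∈ Θ(n^4).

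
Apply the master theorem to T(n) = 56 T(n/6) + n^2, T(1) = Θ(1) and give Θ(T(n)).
T(n) = Θ(n^(log_6 56))

Master theorem: compare f(n) = n^2 to n^(log_6 56) where log_6 56 ≈ 2.247. Since 2 < log_6 56, we have f(n) = O(n^(log_6 56 − ε)) for some ε > 0 — Case 1. Hence T(n) = Θ(n^(log_6 56)).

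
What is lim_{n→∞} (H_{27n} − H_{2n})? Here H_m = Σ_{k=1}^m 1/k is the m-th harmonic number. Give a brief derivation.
lim = ln(27/2)

Euler-Maclaurin gives H_m = ln m + γ + 1/(2m) + O(1/m^2). The γ and O(1/m) terms cancel in the difference:
  H_{27n} − H_{2n} = ln(27n) − ln(2n) + O(1/n) = ln(27/2) + O(1/n).
Hence the limit is ln(27/2).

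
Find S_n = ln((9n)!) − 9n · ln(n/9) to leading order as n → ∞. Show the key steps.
S_n ~ 9n · (ln 81 − 1) + O(ln n)

Stirling: ln((9n)!) = 9n ln(9n) − 9n + O(ln n).
  S_n = 9n ln(9n) − 9n − 9n ln(n/9) + O(ln n)
      = 9n ln(9n) − 9n ln n + 9n ln 9 − 9n + O(ln n)
      = 9n ln 9 + 9n ln 9 − 9n + O(ln n)
      = 9n (ln 81 − 1) + O(ln n).
Numerically ln(81) − 1 ≈ 3.3944.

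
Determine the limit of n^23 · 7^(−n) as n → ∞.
lim = 0

Exponentials with base > 1 dominate every fixed polynomial: for any fixed c, n^c / 7^n → 0 as n → ∞ (e.g. by the ratio test, or by writing 7^n = e^(n ln 7) and noting e^(n ln 7) / n^c → ∞). Hence n^23 · 7^(−n) = n^23 / 7^n → 0.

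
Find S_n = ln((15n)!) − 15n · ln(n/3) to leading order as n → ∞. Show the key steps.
S_n ~ 15n · (ln 45 − 1) + O(ln n)

Stirling: ln((15n)!) = 15n ln(15n) − 15n + O(ln n).
  S_n = 15n ln(15n) − 15n − 15n ln(n/3) + O(ln n)
      = 15n ln(15n) − 15n ln n + 15n ln 3 − 15n + O(ln n)
      = 15n ln 15 + 15n ln 3 − 15n + O(ln n)
      = 15n (ln 45 − 1) + O(ln n).
Numerically ln(45) − 1 ≈ 2.8067.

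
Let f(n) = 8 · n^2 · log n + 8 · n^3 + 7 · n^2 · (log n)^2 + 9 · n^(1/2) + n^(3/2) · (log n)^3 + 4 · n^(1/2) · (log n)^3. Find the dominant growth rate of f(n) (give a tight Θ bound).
f(n) ∈ Θ(n^3)

Compare the terms by growth order. For large n, n^a · (log n)^b dominates n^a' · (log n)^b' iff a > a', or (a = a' and b > b'). Ranking the 6 terms shows the dominant one is 8 · n^3. Hence f(n) ∈ Θ(n^3).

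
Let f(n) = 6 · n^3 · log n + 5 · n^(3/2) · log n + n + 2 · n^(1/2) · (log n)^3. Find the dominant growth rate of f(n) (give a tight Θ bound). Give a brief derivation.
f(n) ∈ Θ(n^3 · log n)

Compare the terms by growth order. For large n, n^a · (log n)^b dominates n^a' · (log n)^b' iff a > a', or (a = a' and b > b'). Ranking the 4 terms shows the dominant one is 6 · n^3 · log n. Hence f(n) ∈ Θ(n^3 · log n).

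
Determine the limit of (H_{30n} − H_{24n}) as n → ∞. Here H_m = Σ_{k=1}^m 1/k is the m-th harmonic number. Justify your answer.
lim = ln(30/24) = ln(5/4)

Euler-Maclaurin gives H_m = ln m + γ + 1/(2m) + O(1/m^2). The γ and O(1/m) terms cancel in the difference:
  H_{30n} − H_{24n} = ln(30n) − ln(24n) + O(1/n) = ln(30/24) + O(1/n).
Hence the limit is ln(30/24) = ln(5/4).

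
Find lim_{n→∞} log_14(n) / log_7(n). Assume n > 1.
lim = ln(7) / ln(14) = log_14(7)

Change of base: log_14(n) = ln n / ln 14 and log_7(n) = ln n / ln 7. The ratio is (ln n / ln 14) · (ln 7 / ln n) = ln 7 / ln 14, a constant independent of n. So the limit is ln 7 / ln 14 = log_14(7).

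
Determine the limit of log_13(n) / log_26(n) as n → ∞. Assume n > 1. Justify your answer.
lim = ln(26) / ln(13) = log_13(26)

Change of base: log_13(n) = ln n / ln 13 and log_26(n) = ln n / ln 26. The ratio is (ln n / ln 13) · (ln 26 / ln n) = ln 26 / ln 13, a constant independent of n. So the limit is ln 26 / ln 13 = log_13(26).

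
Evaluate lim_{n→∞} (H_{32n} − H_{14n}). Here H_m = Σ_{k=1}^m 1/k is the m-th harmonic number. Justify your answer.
lim = ln(32/14) = ln(16/7)

Euler-Maclaurin gives H_m = ln m + γ + 1/(2m) + O(1/m^2). The γ and O(1/m) terms cancel in the difference:
  H_{32n} − H_{14n} = ln(32n) − ln(14n) + O(1/n) = ln(32/14) + O(1/n).
Hence the limit is ln(32/14) = ln(16/7).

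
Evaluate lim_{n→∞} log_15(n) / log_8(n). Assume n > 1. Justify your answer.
lim = ln(8) / ln(15) = log_15(8)

Change of base: log_15(n) = ln n / ln 15 and log_8(n) = ln n / ln 8. The ratio is (ln n / ln 15) · (ln 8 / ln n) = ln 8 / ln 15, a constant independent of n. So the limit is ln 8 / ln 15 = log_15(8).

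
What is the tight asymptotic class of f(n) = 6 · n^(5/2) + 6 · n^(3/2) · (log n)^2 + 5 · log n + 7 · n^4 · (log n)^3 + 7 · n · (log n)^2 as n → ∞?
f(n) ∈ Θ(n^4 · (log n)^3)

Compare the terms by growth order. For large n, n^a · (log n)^b dominates n^a' · (log n)^b' iff a > a', or (a = a' and b > b'). Ranking the 5 terms shows the dominant one is 7 · n^4 · (log n)^3. Hence f(n) ∈ Θ(n^4 · (log n)^3).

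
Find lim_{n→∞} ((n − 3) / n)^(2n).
lim = e^(−6)

Rewrite as (1 − 3/n)^(2n). By the standard limit (1 + x/n)^n → e^x, we have (1 − 3/n)^n → e^(−3), and raising to the 2nd power gives e^(−6).
More precisely, ln[(1 − 3/n)^(2n)] = 2n · ln(1 − 3/n) = 2n · (-3/n + O(1/n^2)) = -6 + O(1/n) → -6.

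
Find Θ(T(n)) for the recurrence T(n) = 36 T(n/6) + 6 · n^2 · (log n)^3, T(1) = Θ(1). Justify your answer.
T(n) = Θ(n^2 · (log n)^4)

Here log_6 36 = 2 and f(n) = 6 · n^2 · (log n)^3 = Θ(n^(log_6 36) · (log n)^3). This is the extended Case 2 of the master theorem (f matches the critical exponent up to log factors), giving T(n) = Θ(n^(log_6 36) · (log n)^(3+1)) = Θ(n^2 · (log n)^4).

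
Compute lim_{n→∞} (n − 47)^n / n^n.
lim = e^(−47)

Rewrite as (1 − 47/n)^(n). By the standard limit (1 + x/n)^n → e^x, we have (1 − 47/n)^n → e^(−47), and raising to the 1st power gives e^(−47).
More precisely, ln[(1 − 47/n)^(n)] = n · ln(1 − 47/n) = n · (-47/n + O(1/n^2)) = -47 + O(1/n) → -47.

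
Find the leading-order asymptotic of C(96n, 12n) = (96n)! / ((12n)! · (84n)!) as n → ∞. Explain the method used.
C(96n, 12n) ~ (16777216/823543)^(12n) · sqrt(4/(7π·12n))

Write N = 12n. Apply Stirling to each factorial:
  (8N)! ~ sqrt(2π·8N) · (8N/e)^(8N),
  N! ~ sqrt(2π N) · (N/e)^N,
  (7N)! ~ sqrt(2π·7N) · (7N/e)^(7N).
The exponential factors combine to (8N)^(8N) / (N^N · (7N)^(7N)) = 8^(8N)/7^(7N) = (8^8/7^7)^N = (16777216/823543)^N.
The square-root prefactors combine to sqrt(2π·8N) / (sqrt(2π N)·sqrt(2π·7N)) = sqrt(8 / (2π·7·N)) = sqrt(4/(7π·12n)).
Substituting N = 12n: C(96n, 12n) ~ (16777216/823543)^(12n) · sqrt(4/(7π·12n)).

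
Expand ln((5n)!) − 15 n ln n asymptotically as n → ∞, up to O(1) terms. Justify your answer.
ln((5n)!) − 15 n ln n = −10 n ln n + 5(ln 5 − 1) n + (1/2) ln(2π·5n) + O(1/n)

Stirling: ln((5n)!) = 5n ln(5n) − 5n + (1/2) ln(2π·5n) + O(1/n).
Expand 5n ln(5n) = 5n (ln n + ln 5) = 5n ln n + 5n ln 5.
Subtract 15n ln n: leading term is (5 − 15) n ln n = −10 n ln n. The next term is 5n ln 5 − 5n = 5(ln 5 − 1) n. Then the (1/2) ln(2π·5n) correction.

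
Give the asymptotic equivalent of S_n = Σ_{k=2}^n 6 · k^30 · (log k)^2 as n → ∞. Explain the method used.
S_n ~ 6 · n^31 · (log n)^2 / 31

By integral comparison, S_n = ∫_1^n 6 · x^30 · (log x)^2 dx + O(n^30 · (log n)^2). For the integral, the leading term of ∫_1^n x^30 (log x)^2 dx is n^31/31 · (log n)^2 (by repeated integration by parts; each step lowers the log-exponent and produces a relatively O(1/log n) correction). Hence S_n ~ 6 · n^31 · (log n)^2 / 31.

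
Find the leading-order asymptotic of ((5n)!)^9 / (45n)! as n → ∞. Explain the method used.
((5n)!)^9/(45n)! ~ ((2π·5n)^(8/2) / 3) · 9^(−9·5n)  →  0

Write N = 5n. Stirling: N! ~ sqrt(2π N)(N/e)^N and (9N)! ~ sqrt(2π·9N)·(9N/e)^(9N).
  (N!)^9/(9N)! ~ (2π N)^(9/2) (N/e)^(9N) / [sqrt(2π·9N) (9N/e)^(9N)]
     = (2π N)^(9/2) / sqrt(2π·9N) · (N/(9N))^(9N)
     = (2π N)^((9−1)/2) / 3 · 9^(−9N).
Since 9^9 > 1, the factor 9^(−9N) decays exponentially, so the ratio → 0. Substituting N = 5n gives the stated form.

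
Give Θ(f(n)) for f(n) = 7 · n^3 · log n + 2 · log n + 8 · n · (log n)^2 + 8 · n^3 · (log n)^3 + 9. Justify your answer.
f(n) ∈ Θ(n^3 · (log n)^3)

Compare the terms by growth order. For large n, n^a · (log n)^b dominates n^a' · (log n)^b' iff a > a', or (a = a' and b > b'). Ranking the 5 terms shows the dominant one is 8 · n^3 · (log n)^3. Hence f(n) ∈ Θ(n^3 · (log n)^3).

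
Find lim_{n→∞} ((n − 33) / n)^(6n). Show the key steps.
lim = e^(−198)

Rewrite as (1 − 33/n)^(6n). By the standard limit (1 + x/n)^n → e^x, we have (1 − 33/n)^n → e^(−33), and raising to the 6th power gives e^(−198).
More precisely, ln[(1 − 33/n)^(6n)] = 6n · ln(1 − 33/n) = 6n · (-33/n + O(1/n^2)) = -198 + O(1/n) → -198.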